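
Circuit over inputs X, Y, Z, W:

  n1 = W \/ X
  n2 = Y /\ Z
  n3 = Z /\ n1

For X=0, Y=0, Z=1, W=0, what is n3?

n1 = 0 \/ 0 = 0
n3 = 1 /\ 0 = 0

0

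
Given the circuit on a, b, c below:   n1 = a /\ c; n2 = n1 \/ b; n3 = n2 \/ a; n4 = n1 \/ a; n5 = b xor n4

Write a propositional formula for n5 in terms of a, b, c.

b xor ((a /\ c) \/ a)

n1 = a /\ c
n4 = n1 \/ a = (a /\ c) \/ a
n5 = b xor n4 = b xor ((a /\ c) \/ a)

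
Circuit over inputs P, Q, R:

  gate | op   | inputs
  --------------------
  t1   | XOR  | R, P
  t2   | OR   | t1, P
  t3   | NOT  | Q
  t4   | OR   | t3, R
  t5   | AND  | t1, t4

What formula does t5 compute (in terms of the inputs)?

(R XOR P) AND (NOT Q OR R)

t1 = R XOR P
t3 = NOT Q
t4 = t3 OR R = NOT Q OR R
t5 = t1 AND t4 = (R XOR P) AND (NOT Q OR R)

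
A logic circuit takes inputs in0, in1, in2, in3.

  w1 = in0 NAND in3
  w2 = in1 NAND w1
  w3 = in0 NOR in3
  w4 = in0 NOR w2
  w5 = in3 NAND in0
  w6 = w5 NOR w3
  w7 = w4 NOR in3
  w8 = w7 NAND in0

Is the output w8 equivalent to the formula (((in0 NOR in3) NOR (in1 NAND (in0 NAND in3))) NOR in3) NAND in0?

No

w1 = in0 NAND in3
w2 = in1 NAND w1 = in1 NAND (in0 NAND in3)
w4 = in0 NOR w2 = in0 NOR (in1 NAND (in0 NAND in3))
w7 = w4 NOR in3 = (in0 NOR (in1 NAND (in0 NAND in3))) NOR in3
w8 = w7 NAND in0 = ((in0 NOR (in1 NAND (in0 NAND in3))) NOR in3) NAND in0
At in0=1, in1=1, in2=0, in3=0: circuit gives 0, formula gives 1.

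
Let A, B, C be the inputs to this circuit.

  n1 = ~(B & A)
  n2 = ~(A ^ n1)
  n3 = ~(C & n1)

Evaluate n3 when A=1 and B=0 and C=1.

n1 = ~(0 & 1) = 1
n3 = ~(1 & 1) = 0

0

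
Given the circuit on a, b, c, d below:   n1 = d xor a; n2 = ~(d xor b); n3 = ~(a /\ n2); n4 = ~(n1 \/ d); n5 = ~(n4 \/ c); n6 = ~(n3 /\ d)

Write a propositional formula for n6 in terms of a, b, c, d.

n2 = ~(d xor b)
n3 = ~(a /\ n2) = ~(a /\ (~(d xor b)))
n6 = ~(n3 /\ d) = ~((~(a /\ (~(d xor b)))) /\ d)

~((~(a /\ (~(d xor b)))) /\ d)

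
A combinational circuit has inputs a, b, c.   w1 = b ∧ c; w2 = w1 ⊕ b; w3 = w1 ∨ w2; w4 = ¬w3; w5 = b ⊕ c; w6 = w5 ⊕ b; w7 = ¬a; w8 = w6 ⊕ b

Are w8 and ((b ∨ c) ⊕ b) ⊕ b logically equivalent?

No

w5 = b ⊕ c
w6 = w5 ⊕ b = (b ⊕ c) ⊕ b
w8 = w6 ⊕ b = ((b ⊕ c) ⊕ b) ⊕ b
At a=0, b=1, c=1: circuit gives 0, formula gives 1.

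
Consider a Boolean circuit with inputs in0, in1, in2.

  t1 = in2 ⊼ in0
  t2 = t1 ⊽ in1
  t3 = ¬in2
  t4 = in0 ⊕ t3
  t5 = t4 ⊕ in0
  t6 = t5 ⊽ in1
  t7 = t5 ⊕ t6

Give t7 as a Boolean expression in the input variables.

((in0 ⊕ ¬in2) ⊕ in0) ⊕ (((in0 ⊕ ¬in2) ⊕ in0) ⊽ in1)

t3 = ¬in2
t4 = in0 ⊕ t3 = in0 ⊕ ¬in2
t5 = t4 ⊕ in0 = (in0 ⊕ ¬in2) ⊕ in0
t6 = t5 ⊽ in1 = ((in0 ⊕ ¬in2) ⊕ in0) ⊽ in1
t7 = t5 ⊕ t6 = ((in0 ⊕ ¬in2) ⊕ in0) ⊕ (((in0 ⊕ ¬in2) ⊕ in0) ⊽ in1)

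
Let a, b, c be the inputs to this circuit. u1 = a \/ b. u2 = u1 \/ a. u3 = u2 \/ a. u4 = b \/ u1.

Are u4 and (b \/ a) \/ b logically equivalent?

Yes

u1 = a \/ b
u4 = b \/ u1 = b \/ (a \/ b)
At a=0, b=0, c=0: circuit gives 0, formula gives 0.
At a=0, b=1, c=0: circuit gives 1, formula gives 1.
Agrees on all 8 inputs.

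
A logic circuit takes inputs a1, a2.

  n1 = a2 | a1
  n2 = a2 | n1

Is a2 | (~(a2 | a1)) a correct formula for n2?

No

n1 = a2 | a1
n2 = a2 | n1 = a2 | (a2 | a1)
At a1=0, a2=0: circuit gives 0, formula gives 1.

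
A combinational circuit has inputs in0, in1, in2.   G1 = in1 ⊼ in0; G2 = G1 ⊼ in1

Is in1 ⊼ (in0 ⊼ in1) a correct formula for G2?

Yes

G1 = in1 ⊼ in0
G2 = G1 ⊼ in1 = (in1 ⊼ in0) ⊼ in1
At in0=0, in1=1, in2=0: circuit gives 0, formula gives 0.
At in0=0, in1=0, in2=0: circuit gives 1, formula gives 1.
Agrees on all 8 inputs.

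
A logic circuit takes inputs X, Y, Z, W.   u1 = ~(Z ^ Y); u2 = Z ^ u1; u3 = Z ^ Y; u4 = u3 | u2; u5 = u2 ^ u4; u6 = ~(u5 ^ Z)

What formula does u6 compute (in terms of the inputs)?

u1 = ~(Z ^ Y)
u2 = Z ^ u1 = Z ^ (~(Z ^ Y))
u3 = Z ^ Y
u4 = u3 | u2 = (Z ^ Y) | (Z ^ (~(Z ^ Y)))
u5 = u2 ^ u4 = (Z ^ (~(Z ^ Y))) ^ ((Z ^ Y) | (Z ^ (~(Z ^ Y))))
u6 = ~(u5 ^ Z) = ~(((Z ^ (~(Z ^ Y))) ^ ((Z ^ Y) | (Z ^ (~(Z ^ Y))))) ^ Z)

~(((Z ^ (~(Z ^ Y))) ^ ((Z ^ Y) | (Z ^ (~(Z ^ Y))))) ^ Z)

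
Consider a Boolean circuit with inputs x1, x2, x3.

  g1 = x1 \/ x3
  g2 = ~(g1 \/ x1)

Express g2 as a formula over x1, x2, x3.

~((x1 \/ x3) \/ x1)

g1 = x1 \/ x3
g2 = ~(g1 \/ x1) = ~((x1 \/ x3) \/ x1)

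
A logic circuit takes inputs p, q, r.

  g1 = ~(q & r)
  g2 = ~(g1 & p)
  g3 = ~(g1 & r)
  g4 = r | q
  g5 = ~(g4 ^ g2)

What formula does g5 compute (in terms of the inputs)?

g1 = ~(q & r)
g2 = ~(g1 & p) = ~((~(q & r)) & p)
g4 = r | q
g5 = ~(g4 ^ g2) = ~((r | q) ^ (~((~(q & r)) & p)))

~((r | q) ^ (~((~(q & r)) & p)))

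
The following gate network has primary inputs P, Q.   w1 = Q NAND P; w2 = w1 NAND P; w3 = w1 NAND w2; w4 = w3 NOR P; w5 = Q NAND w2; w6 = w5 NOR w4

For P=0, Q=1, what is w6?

0

w1 = 1 NAND 0 = 1
w2 = 1 NAND 0 = 1
w3 = 1 NAND 1 = 0
w4 = 0 NOR 0 = 1
w5 = 1 NAND 1 = 0
w6 = 0 NOR 1 = 0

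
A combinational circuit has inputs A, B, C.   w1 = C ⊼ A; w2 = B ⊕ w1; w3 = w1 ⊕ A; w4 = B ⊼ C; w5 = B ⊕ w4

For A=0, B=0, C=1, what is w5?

w4 = 0 ⊼ 1 = 1
w5 = 0 ⊕ 1 = 1

1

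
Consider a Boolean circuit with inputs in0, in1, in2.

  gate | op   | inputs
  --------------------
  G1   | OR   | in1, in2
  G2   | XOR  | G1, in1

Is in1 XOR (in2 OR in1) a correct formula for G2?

G1 = in1 OR in2
G2 = G1 XOR in1 = (in1 OR in2) XOR in1
At in0=0, in1=0, in2=0: circuit gives 0, formula gives 0.
At in0=0, in1=0, in2=1: circuit gives 1, formula gives 1.
Agrees on all 8 inputs.

Yes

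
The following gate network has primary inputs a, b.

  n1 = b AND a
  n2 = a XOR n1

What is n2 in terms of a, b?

n1 = b AND a
n2 = a XOR n1 = a XOR (b AND a)

a XOR (b AND a)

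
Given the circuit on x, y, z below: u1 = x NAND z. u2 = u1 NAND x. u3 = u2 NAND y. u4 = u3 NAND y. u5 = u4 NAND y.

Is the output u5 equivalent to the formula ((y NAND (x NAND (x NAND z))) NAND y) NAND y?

u1 = x NAND z
u2 = u1 NAND x = (x NAND z) NAND x
u3 = u2 NAND y = ((x NAND z) NAND x) NAND y
u4 = u3 NAND y = (((x NAND z) NAND x) NAND y) NAND y
u5 = u4 NAND y = ((((x NAND z) NAND x) NAND y) NAND y) NAND y
At x=0, y=1, z=0: circuit gives 0, formula gives 0.
At x=0, y=0, z=0: circuit gives 1, formula gives 1.
Agrees on all 8 inputs.

Yes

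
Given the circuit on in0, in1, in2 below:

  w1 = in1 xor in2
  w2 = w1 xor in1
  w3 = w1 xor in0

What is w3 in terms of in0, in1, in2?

(in1 xor in2) xor in0

w1 = in1 xor in2
w3 = w1 xor in0 = (in1 xor in2) xor in0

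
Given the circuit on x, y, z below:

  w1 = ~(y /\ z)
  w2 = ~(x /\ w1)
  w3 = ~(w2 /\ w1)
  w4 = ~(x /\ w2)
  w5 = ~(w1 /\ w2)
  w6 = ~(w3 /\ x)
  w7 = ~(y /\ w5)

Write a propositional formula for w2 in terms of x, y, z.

~(x /\ (~(y /\ z)))

w1 = ~(y /\ z)
w2 = ~(x /\ w1) = ~(x /\ (~(y /\ z)))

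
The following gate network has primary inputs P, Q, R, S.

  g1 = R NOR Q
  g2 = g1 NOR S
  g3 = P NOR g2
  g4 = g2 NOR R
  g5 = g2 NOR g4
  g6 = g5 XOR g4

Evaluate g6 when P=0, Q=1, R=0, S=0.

g1 = 0 NOR 1 = 0
g2 = 0 NOR 0 = 1
g4 = 1 NOR 0 = 0
g5 = 1 NOR 0 = 0
g6 = 0 XOR 0 = 0

0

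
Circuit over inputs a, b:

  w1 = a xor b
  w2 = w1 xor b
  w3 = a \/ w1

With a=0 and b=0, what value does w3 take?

0

w1 = 0 xor 0 = 0
w3 = 0 \/ 0 = 0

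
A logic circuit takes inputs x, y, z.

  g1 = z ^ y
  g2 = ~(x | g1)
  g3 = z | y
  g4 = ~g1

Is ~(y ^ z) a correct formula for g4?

g1 = z ^ y
g4 = ~g1 = ~(z ^ y)
At x=0, y=0, z=1: circuit gives 0, formula gives 0.
At x=0, y=0, z=0: circuit gives 1, formula gives 1.
Agrees on all 8 inputs.

Yes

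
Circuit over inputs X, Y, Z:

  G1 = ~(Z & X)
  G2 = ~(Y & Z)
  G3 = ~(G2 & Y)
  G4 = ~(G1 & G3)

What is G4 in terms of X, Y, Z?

~((~(Z & X)) & (~((~(Y & Z)) & Y)))

G1 = ~(Z & X)
G2 = ~(Y & Z)
G3 = ~(G2 & Y) = ~((~(Y & Z)) & Y)
G4 = ~(G1 & G3) = ~((~(Z & X)) & (~((~(Y & Z)) & Y)))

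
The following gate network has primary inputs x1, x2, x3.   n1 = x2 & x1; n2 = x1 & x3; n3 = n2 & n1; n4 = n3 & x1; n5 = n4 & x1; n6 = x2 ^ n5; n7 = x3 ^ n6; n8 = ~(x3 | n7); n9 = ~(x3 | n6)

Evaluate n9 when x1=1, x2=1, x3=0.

n1 = 1 & 1 = 1
n2 = 1 & 0 = 0
n3 = 0 & 1 = 0
n4 = 0 & 1 = 0
n5 = 0 & 1 = 0
n6 = 1 ^ 0 = 1
n9 = ~(0 | 1) = 0

0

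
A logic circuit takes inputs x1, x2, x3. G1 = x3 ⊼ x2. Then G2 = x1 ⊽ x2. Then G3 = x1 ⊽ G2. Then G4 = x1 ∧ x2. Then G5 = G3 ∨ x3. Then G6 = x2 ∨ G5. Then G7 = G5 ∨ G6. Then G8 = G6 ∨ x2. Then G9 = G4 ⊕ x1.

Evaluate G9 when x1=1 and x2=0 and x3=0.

1

G4 = 1 ∧ 0 = 0
G9 = 0 ⊕ 1 = 1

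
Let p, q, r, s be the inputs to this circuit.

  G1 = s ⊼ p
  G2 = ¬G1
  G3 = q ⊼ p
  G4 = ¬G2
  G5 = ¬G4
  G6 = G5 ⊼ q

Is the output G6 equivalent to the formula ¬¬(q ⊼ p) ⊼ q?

No

G1 = s ⊼ p
G2 = ¬G1 = ¬(s ⊼ p)
G4 = ¬G2 = ¬¬(s ⊼ p)
G5 = ¬G4 = ¬¬¬(s ⊼ p)
G6 = G5 ⊼ q = ¬¬¬(s ⊼ p) ⊼ q
At p=0, q=1, r=0, s=0: circuit gives 1, formula gives 0.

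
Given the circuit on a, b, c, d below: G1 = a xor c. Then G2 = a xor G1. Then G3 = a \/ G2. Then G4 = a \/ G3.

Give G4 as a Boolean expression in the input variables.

G1 = a xor c
G2 = a xor G1 = a xor (a xor c)
G3 = a \/ G2 = a \/ (a xor (a xor c))
G4 = a \/ G3 = a \/ (a \/ (a xor (a xor c)))

a \/ (a \/ (a xor (a xor c)))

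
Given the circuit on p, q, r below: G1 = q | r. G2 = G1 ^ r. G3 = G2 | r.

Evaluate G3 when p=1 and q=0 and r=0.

G1 = 0 | 0 = 0
G2 = 0 ^ 0 = 0
G3 = 0 | 0 = 0

0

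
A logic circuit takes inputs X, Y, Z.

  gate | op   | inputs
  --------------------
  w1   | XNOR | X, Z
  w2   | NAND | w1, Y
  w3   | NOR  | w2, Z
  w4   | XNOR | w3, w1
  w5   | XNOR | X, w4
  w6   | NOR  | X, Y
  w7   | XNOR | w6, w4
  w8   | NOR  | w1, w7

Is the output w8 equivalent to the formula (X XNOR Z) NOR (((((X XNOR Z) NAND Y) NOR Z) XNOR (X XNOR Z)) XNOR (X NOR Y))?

Yes

w1 = X XNOR Z
w2 = w1 NAND Y = (X XNOR Z) NAND Y
w3 = w2 NOR Z = ((X XNOR Z) NAND Y) NOR Z
w4 = w3 XNOR w1 = (((X XNOR Z) NAND Y) NOR Z) XNOR (X XNOR Z)
w6 = X NOR Y
w7 = w6 XNOR w4 = (X NOR Y) XNOR ((((X XNOR Z) NAND Y) NOR Z) XNOR (X XNOR Z))
w8 = w1 NOR w7 = (X XNOR Z) NOR ((X NOR Y) XNOR ((((X XNOR Z) NAND Y) NOR Z) XNOR (X XNOR Z)))
At X=0, Y=0, Z=0: circuit gives 0, formula gives 0.
At X=0, Y=1, Z=1: circuit gives 1, formula gives 1.
Agrees on all 8 inputs.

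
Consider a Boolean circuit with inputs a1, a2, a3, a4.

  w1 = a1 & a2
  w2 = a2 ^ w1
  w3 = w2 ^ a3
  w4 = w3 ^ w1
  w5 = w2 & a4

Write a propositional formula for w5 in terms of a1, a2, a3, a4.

w1 = a1 & a2
w2 = a2 ^ w1 = a2 ^ (a1 & a2)
w5 = w2 & a4 = (a2 ^ (a1 & a2)) & a4

(a2 ^ (a1 & a2)) & a4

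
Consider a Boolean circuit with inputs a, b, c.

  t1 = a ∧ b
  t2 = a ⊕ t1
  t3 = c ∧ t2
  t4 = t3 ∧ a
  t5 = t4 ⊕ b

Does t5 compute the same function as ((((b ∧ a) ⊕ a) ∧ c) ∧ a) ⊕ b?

t1 = a ∧ b
t2 = a ⊕ t1 = a ⊕ (a ∧ b)
t3 = c ∧ t2 = c ∧ (a ⊕ (a ∧ b))
t4 = t3 ∧ a = (c ∧ (a ⊕ (a ∧ b))) ∧ a
t5 = t4 ⊕ b = ((c ∧ (a ⊕ (a ∧ b))) ∧ a) ⊕ b
At a=0, b=0, c=0: circuit gives 0, formula gives 0.
At a=0, b=1, c=0: circuit gives 1, formula gives 1.
Agrees on all 8 inputs.

Yes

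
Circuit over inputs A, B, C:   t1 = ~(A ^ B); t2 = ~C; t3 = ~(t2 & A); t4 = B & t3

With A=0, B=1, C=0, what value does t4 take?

1

t2 = ~0 = 1
t3 = ~(1 & 0) = 1
t4 = 1 & 1 = 1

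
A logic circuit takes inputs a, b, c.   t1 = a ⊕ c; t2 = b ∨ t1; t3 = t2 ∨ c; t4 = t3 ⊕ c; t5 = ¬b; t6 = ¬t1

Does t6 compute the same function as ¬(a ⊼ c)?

t1 = a ⊕ c
t6 = ¬t1 = ¬(a ⊕ c)
At a=0, b=0, c=0: circuit gives 1, formula gives 0.

No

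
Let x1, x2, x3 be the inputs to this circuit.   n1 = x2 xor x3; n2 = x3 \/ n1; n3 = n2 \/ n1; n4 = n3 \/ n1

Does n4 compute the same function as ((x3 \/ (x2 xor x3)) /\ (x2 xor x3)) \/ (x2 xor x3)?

No

n1 = x2 xor x3
n2 = x3 \/ n1 = x3 \/ (x2 xor x3)
n3 = n2 \/ n1 = (x3 \/ (x2 xor x3)) \/ (x2 xor x3)
n4 = n3 \/ n1 = ((x3 \/ (x2 xor x3)) \/ (x2 xor x3)) \/ (x2 xor x3)
At x1=0, x2=1, x3=1: circuit gives 1, formula gives 0.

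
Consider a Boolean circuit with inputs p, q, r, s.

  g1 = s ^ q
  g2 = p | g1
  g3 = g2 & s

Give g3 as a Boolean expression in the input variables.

(p | (s ^ q)) & s

g1 = s ^ q
g2 = p | g1 = p | (s ^ q)
g3 = g2 & s = (p | (s ^ q)) & s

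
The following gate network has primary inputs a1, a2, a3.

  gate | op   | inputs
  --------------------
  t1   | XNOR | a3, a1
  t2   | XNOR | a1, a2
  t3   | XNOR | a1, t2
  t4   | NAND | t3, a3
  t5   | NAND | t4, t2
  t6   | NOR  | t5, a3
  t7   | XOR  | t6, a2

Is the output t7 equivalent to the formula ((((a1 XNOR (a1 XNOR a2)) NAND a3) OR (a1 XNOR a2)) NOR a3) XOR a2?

t2 = a1 XNOR a2
t3 = a1 XNOR t2 = a1 XNOR (a1 XNOR a2)
t4 = t3 NAND a3 = (a1 XNOR (a1 XNOR a2)) NAND a3
t5 = t4 NAND t2 = ((a1 XNOR (a1 XNOR a2)) NAND a3) NAND (a1 XNOR a2)
t6 = t5 NOR a3 = (((a1 XNOR (a1 XNOR a2)) NAND a3) NAND (a1 XNOR a2)) NOR a3
t7 = t6 XOR a2 = ((((a1 XNOR (a1 XNOR a2)) NAND a3) NAND (a1 XNOR a2)) NOR a3) XOR a2
At a1=0, a2=0, a3=0: circuit gives 1, formula gives 0.

No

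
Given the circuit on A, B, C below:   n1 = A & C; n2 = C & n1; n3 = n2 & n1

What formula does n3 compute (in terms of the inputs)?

n1 = A & C
n2 = C & n1 = C & (A & C)
n3 = n2 & n1 = (C & (A & C)) & (A & C)

(C & (A & C)) & (A & C)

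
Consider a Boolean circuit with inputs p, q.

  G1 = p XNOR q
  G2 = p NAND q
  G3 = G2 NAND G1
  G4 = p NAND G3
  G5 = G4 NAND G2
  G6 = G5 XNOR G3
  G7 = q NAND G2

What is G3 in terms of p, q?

(p NAND q) NAND (p XNOR q)

G1 = p XNOR q
G2 = p NAND q
G3 = G2 NAND G1 = (p NAND q) NAND (p XNOR q)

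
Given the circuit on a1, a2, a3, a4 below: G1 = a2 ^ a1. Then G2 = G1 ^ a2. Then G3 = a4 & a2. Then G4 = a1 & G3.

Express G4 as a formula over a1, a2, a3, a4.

G3 = a4 & a2
G4 = a1 & G3 = a1 & (a4 & a2)

a1 & (a4 & a2)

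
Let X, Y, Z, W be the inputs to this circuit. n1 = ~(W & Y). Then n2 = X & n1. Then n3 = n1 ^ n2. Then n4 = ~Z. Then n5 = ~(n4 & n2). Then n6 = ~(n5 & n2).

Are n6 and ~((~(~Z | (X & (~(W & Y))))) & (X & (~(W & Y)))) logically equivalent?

No

n1 = ~(W & Y)
n2 = X & n1 = X & (~(W & Y))
n4 = ~Z
n5 = ~(n4 & n2) = ~(~Z & (X & (~(W & Y))))
n6 = ~(n5 & n2) = ~((~(~Z & (X & (~(W & Y))))) & (X & (~(W & Y))))
At X=1, Y=0, Z=1, W=0: circuit gives 0, formula gives 1.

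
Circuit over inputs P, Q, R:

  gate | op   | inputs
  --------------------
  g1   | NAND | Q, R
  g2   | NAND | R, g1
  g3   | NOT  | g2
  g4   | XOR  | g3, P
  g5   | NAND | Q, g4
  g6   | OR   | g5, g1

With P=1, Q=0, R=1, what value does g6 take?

1

g1 = 0 NAND 1 = 1
g2 = 1 NAND 1 = 0
g3 = NOT 0 = 1
g4 = 1 XOR 1 = 0
g5 = 0 NAND 0 = 1
g6 = 1 OR 1 = 1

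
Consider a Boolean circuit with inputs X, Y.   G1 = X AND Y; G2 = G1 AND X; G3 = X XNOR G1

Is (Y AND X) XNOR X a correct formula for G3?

G1 = X AND Y
G3 = X XNOR G1 = X XNOR (X AND Y)
At X=1, Y=0: circuit gives 0, formula gives 0.
At X=0, Y=0: circuit gives 1, formula gives 1.
Agrees on all 4 inputs.

Yes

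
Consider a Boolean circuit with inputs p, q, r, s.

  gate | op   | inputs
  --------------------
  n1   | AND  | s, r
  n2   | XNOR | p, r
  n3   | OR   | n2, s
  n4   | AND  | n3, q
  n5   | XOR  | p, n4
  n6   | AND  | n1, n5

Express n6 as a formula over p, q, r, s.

(s AND r) AND (p XOR (((p XNOR r) OR s) AND q))

n1 = s AND r
n2 = p XNOR r
n3 = n2 OR s = (p XNOR r) OR s
n4 = n3 AND q = ((p XNOR r) OR s) AND q
n5 = p XOR n4 = p XOR (((p XNOR r) OR s) AND q)
n6 = n1 AND n5 = (s AND r) AND (p XOR (((p XNOR r) OR s) AND q))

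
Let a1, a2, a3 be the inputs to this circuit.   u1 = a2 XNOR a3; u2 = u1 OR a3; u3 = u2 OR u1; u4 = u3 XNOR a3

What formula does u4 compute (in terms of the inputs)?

u1 = a2 XNOR a3
u2 = u1 OR a3 = (a2 XNOR a3) OR a3
u3 = u2 OR u1 = ((a2 XNOR a3) OR a3) OR (a2 XNOR a3)
u4 = u3 XNOR a3 = (((a2 XNOR a3) OR a3) OR (a2 XNOR a3)) XNOR a3

(((a2 XNOR a3) OR a3) OR (a2 XNOR a3)) XNOR a3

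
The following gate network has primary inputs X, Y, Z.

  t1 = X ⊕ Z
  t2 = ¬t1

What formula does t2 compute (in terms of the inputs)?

t1 = X ⊕ Z
t2 = ¬t1 = ¬(X ⊕ Z)

¬(X ⊕ Z)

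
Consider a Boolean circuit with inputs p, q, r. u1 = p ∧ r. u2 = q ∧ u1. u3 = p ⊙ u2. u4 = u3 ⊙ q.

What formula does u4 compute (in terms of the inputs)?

(p ⊙ (q ∧ (p ∧ r))) ⊙ q

u1 = p ∧ r
u2 = q ∧ u1 = q ∧ (p ∧ r)
u3 = p ⊙ u2 = p ⊙ (q ∧ (p ∧ r))
u4 = u3 ⊙ q = (p ⊙ (q ∧ (p ∧ r))) ⊙ q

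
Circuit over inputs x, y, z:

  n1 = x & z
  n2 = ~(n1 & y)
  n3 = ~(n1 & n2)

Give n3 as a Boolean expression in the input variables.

~((x & z) & (~((x & z) & y)))

n1 = x & z
n2 = ~(n1 & y) = ~((x & z) & y)
n3 = ~(n1 & n2) = ~((x & z) & (~((x & z) & y)))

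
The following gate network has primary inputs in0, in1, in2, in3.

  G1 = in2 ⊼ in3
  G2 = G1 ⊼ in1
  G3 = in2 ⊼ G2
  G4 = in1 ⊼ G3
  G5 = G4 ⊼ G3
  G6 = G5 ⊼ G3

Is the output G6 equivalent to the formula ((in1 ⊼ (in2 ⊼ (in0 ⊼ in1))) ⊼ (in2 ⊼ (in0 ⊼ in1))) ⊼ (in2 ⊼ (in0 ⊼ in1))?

No

G1 = in2 ⊼ in3
G2 = G1 ⊼ in1 = (in2 ⊼ in3) ⊼ in1
G3 = in2 ⊼ G2 = in2 ⊼ ((in2 ⊼ in3) ⊼ in1)
G4 = in1 ⊼ G3 = in1 ⊼ (in2 ⊼ ((in2 ⊼ in3) ⊼ in1))
G5 = G4 ⊼ G3 = (in1 ⊼ (in2 ⊼ ((in2 ⊼ in3) ⊼ in1))) ⊼ (in2 ⊼ ((in2 ⊼ in3) ⊼ in1))
G6 = G5 ⊼ G3 = ((in1 ⊼ (in2 ⊼ ((in2 ⊼ in3) ⊼ in1))) ⊼ (in2 ⊼ ((in2 ⊼ in3) ⊼ in1))) ⊼ (in2 ⊼ ((in2 ⊼ in3) ⊼ in1))
At in0=0, in1=1, in2=1, in3=0: circuit gives 0, formula gives 1.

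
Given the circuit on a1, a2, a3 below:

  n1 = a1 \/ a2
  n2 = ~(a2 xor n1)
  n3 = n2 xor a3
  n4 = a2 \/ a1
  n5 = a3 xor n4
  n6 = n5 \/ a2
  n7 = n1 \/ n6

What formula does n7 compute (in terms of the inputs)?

n1 = a1 \/ a2
n4 = a2 \/ a1
n5 = a3 xor n4 = a3 xor (a2 \/ a1)
n6 = n5 \/ a2 = (a3 xor (a2 \/ a1)) \/ a2
n7 = n1 \/ n6 = (a1 \/ a2) \/ ((a3 xor (a2 \/ a1)) \/ a2)

(a1 \/ a2) \/ ((a3 xor (a2 \/ a1)) \/ a2)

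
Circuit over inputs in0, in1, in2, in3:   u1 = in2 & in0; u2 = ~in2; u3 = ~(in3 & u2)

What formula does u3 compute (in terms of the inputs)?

~(in3 & ~in2)

u2 = ~in2
u3 = ~(in3 & u2) = ~(in3 & ~in2)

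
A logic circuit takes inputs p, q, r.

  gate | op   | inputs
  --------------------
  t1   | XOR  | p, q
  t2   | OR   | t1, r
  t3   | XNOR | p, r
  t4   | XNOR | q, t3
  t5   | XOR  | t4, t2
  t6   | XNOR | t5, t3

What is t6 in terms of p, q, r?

((q XNOR (p XNOR r)) XOR ((p XOR q) OR r)) XNOR (p XNOR r)

t1 = p XOR q
t2 = t1 OR r = (p XOR q) OR r
t3 = p XNOR r
t4 = q XNOR t3 = q XNOR (p XNOR r)
t5 = t4 XOR t2 = (q XNOR (p XNOR r)) XOR ((p XOR q) OR r)
t6 = t5 XNOR t3 = ((q XNOR (p XNOR r)) XOR ((p XOR q) OR r)) XNOR (p XNOR r)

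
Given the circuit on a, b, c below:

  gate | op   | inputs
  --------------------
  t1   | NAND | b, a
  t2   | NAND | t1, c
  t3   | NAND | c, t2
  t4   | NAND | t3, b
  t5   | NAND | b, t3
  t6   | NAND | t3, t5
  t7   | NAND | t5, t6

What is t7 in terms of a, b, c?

t1 = b NAND a
t2 = t1 NAND c = (b NAND a) NAND c
t3 = c NAND t2 = c NAND ((b NAND a) NAND c)
t5 = b NAND t3 = b NAND (c NAND ((b NAND a) NAND c))
t6 = t3 NAND t5 = (c NAND ((b NAND a) NAND c)) NAND (b NAND (c NAND ((b NAND a) NAND c)))
t7 = t5 NAND t6 = (b NAND (c NAND ((b NAND a) NAND c))) NAND ((c NAND ((b NAND a) NAND c)) NAND (b NAND (c NAND ((b NAND a) NAND c))))

(b NAND (c NAND ((b NAND a) NAND c))) NAND ((c NAND ((b NAND a) NAND c)) NAND (b NAND (c NAND ((b NAND a) NAND c))))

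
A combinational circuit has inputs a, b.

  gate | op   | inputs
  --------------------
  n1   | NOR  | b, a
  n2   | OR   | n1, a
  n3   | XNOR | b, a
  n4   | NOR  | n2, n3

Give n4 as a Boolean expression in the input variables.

n1 = b NOR a
n2 = n1 OR a = (b NOR a) OR a
n3 = b XNOR a
n4 = n2 NOR n3 = ((b NOR a) OR a) NOR (b XNOR a)

((b NOR a) OR a) NOR (b XNOR a)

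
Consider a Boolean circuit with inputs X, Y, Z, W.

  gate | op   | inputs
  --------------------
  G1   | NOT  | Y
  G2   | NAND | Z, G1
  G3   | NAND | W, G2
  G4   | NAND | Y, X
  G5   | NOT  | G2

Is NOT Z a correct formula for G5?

G1 = NOT Y
G2 = Z NAND G1 = Z NAND NOT Y
G5 = NOT G2 = NOT (Z NAND NOT Y)
At X=0, Y=0, Z=0, W=0: circuit gives 0, formula gives 1.

No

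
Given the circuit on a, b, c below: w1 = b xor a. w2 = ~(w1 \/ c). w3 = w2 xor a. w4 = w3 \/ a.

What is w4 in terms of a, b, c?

((~((b xor a) \/ c)) xor a) \/ a

w1 = b xor a
w2 = ~(w1 \/ c) = ~((b xor a) \/ c)
w3 = w2 xor a = (~((b xor a) \/ c)) xor a
w4 = w3 \/ a = ((~((b xor a) \/ c)) xor a) \/ a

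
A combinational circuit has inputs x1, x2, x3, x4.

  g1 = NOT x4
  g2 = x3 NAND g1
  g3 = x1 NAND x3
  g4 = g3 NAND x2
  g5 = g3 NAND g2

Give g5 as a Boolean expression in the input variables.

(x1 NAND x3) NAND (x3 NAND NOT x4)

g1 = NOT x4
g2 = x3 NAND g1 = x3 NAND NOT x4
g3 = x1 NAND x3
g5 = g3 NAND g2 = (x1 NAND x3) NAND (x3 NAND NOT x4)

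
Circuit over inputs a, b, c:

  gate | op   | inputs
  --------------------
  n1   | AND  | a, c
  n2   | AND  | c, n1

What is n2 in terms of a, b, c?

n1 = a AND c
n2 = c AND n1 = c AND (a AND c)

c AND (a AND c)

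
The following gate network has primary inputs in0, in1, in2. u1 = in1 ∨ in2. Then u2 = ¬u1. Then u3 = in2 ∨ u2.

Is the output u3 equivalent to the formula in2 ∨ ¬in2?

No

u1 = in1 ∨ in2
u2 = ¬u1 = ¬(in1 ∨ in2)
u3 = in2 ∨ u2 = in2 ∨ ¬(in1 ∨ in2)
At in0=0, in1=1, in2=0: circuit gives 0, formula gives 1.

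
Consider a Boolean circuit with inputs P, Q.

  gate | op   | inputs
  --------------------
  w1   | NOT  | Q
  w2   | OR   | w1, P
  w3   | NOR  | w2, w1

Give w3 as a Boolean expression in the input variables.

w1 = NOT Q
w2 = w1 OR P = NOT Q OR P
w3 = w2 NOR w1 = (NOT Q OR P) NOR NOT Q

(NOT Q OR P) NOR NOT Q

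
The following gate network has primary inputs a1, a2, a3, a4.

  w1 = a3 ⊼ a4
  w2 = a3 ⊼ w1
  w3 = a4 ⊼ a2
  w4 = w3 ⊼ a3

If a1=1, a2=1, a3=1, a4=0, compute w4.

0

w3 = 0 ⊼ 1 = 1
w4 = 1 ⊼ 1 = 0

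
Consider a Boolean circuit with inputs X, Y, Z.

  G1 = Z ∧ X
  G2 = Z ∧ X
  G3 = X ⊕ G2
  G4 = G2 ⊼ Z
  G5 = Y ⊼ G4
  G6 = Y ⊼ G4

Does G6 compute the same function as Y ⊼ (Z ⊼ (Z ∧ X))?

G2 = Z ∧ X
G4 = G2 ⊼ Z = (Z ∧ X) ⊼ Z
G6 = Y ⊼ G4 = Y ⊼ ((Z ∧ X) ⊼ Z)
At X=0, Y=1, Z=0: circuit gives 0, formula gives 0.
At X=0, Y=0, Z=0: circuit gives 1, formula gives 1.
Agrees on all 8 inputs.

Yes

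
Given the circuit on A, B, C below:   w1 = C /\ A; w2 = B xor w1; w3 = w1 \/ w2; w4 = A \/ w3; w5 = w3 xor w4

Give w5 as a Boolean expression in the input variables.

((C /\ A) \/ (B xor (C /\ A))) xor (A \/ ((C /\ A) \/ (B xor (C /\ A))))

w1 = C /\ A
w2 = B xor w1 = B xor (C /\ A)
w3 = w1 \/ w2 = (C /\ A) \/ (B xor (C /\ A))
w4 = A \/ w3 = A \/ ((C /\ A) \/ (B xor (C /\ A)))
w5 = w3 xor w4 = ((C /\ A) \/ (B xor (C /\ A))) xor (A \/ ((C /\ A) \/ (B xor (C /\ A))))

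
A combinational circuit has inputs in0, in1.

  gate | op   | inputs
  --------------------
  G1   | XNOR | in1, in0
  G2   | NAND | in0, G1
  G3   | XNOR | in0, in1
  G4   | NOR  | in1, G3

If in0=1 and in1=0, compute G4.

G3 = 1 XNOR 0 = 0
G4 = 0 NOR 0 = 1

1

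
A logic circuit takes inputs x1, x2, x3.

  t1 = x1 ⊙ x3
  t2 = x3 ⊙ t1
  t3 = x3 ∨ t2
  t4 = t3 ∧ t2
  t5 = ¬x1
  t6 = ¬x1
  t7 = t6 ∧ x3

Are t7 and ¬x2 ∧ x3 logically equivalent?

t6 = ¬x1
t7 = t6 ∧ x3 = ¬x1 ∧ x3
At x1=0, x2=1, x3=1: circuit gives 1, formula gives 0.

No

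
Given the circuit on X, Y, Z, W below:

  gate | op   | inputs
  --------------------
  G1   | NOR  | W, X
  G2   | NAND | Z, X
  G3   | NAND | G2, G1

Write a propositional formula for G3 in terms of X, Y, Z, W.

G1 = W NOR X
G2 = Z NAND X
G3 = G2 NAND G1 = (Z NAND X) NAND (W NOR X)

(Z NAND X) NAND (W NOR X)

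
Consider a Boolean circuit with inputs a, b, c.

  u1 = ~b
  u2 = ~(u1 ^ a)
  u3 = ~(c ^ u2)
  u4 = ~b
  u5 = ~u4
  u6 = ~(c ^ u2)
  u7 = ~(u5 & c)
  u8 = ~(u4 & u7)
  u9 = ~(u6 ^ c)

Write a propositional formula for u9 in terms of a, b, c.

~((~(c ^ (~(~b ^ a)))) ^ c)

u1 = ~b
u2 = ~(u1 ^ a) = ~(~b ^ a)
u6 = ~(c ^ u2) = ~(c ^ (~(~b ^ a)))
u9 = ~(u6 ^ c) = ~((~(c ^ (~(~b ^ a)))) ^ c)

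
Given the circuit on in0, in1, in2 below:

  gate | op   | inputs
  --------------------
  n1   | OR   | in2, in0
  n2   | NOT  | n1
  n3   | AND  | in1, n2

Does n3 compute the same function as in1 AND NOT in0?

No

n1 = in2 OR in0
n2 = NOT n1 = NOT (in2 OR in0)
n3 = in1 AND n2 = in1 AND NOT (in2 OR in0)
At in0=0, in1=1, in2=1: circuit gives 0, formula gives 1.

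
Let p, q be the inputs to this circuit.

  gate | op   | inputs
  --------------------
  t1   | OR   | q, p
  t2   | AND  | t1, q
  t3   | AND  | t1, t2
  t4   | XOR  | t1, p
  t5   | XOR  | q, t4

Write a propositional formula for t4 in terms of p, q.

t1 = q OR p
t4 = t1 XOR p = (q OR p) XOR p

(q OR p) XOR p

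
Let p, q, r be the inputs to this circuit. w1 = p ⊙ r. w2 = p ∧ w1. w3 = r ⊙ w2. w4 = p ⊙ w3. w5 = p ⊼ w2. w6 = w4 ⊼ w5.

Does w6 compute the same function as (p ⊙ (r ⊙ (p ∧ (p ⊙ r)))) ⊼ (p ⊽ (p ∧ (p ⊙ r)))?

No

w1 = p ⊙ r
w2 = p ∧ w1 = p ∧ (p ⊙ r)
w3 = r ⊙ w2 = r ⊙ (p ∧ (p ⊙ r))
w4 = p ⊙ w3 = p ⊙ (r ⊙ (p ∧ (p ⊙ r)))
w5 = p ⊼ w2 = p ⊼ (p ∧ (p ⊙ r))
w6 = w4 ⊼ w5 = (p ⊙ (r ⊙ (p ∧ (p ⊙ r)))) ⊼ (p ⊼ (p ∧ (p ⊙ r)))
At p=1, q=0, r=0: circuit gives 0, formula gives 1.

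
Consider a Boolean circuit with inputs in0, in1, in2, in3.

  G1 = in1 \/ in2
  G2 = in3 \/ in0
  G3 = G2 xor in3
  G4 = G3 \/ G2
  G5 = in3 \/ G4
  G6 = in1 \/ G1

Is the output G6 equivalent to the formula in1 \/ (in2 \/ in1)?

G1 = in1 \/ in2
G6 = in1 \/ G1 = in1 \/ (in1 \/ in2)
At in0=0, in1=0, in2=0, in3=0: circuit gives 0, formula gives 0.
At in0=0, in1=0, in2=1, in3=0: circuit gives 1, formula gives 1.
Agrees on all 16 inputs.

Yes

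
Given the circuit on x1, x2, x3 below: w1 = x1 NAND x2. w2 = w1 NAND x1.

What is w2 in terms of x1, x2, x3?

w1 = x1 NAND x2
w2 = w1 NAND x1 = (x1 NAND x2) NAND x1

(x1 NAND x2) NAND x1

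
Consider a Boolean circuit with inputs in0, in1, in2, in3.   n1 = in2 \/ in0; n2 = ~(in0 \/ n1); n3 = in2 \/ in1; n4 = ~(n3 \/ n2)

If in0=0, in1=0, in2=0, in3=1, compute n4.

0

n1 = 0 \/ 0 = 0
n2 = ~(0 \/ 0) = 1
n3 = 0 \/ 0 = 0
n4 = ~(0 \/ 1) = 0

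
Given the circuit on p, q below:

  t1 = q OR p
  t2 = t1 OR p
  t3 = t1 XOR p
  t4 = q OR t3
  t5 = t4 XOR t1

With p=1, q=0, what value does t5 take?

1

t1 = 0 OR 1 = 1
t3 = 1 XOR 1 = 0
t4 = 0 OR 0 = 0
t5 = 0 XOR 1 = 1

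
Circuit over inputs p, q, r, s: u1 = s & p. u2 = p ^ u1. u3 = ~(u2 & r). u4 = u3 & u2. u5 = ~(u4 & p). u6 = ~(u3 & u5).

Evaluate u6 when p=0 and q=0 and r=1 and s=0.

u1 = 0 & 0 = 0
u2 = 0 ^ 0 = 0
u3 = ~(0 & 1) = 1
u4 = 1 & 0 = 0
u5 = ~(0 & 0) = 1
u6 = ~(1 & 1) = 0

0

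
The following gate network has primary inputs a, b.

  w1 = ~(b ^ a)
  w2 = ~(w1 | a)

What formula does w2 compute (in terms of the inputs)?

~((~(b ^ a)) | a)

w1 = ~(b ^ a)
w2 = ~(w1 | a) = ~((~(b ^ a)) | a)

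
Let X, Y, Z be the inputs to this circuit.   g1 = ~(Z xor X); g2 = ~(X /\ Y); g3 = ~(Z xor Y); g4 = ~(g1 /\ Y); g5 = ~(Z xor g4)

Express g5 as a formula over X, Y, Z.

~(Z xor (~((~(Z xor X)) /\ Y)))

g1 = ~(Z xor X)
g4 = ~(g1 /\ Y) = ~((~(Z xor X)) /\ Y)
g5 = ~(Z xor g4) = ~(Z xor (~((~(Z xor X)) /\ Y)))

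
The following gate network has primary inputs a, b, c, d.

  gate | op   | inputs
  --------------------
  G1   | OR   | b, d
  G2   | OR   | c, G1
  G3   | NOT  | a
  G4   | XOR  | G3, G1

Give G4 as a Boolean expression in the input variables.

G1 = b OR d
G3 = NOT a
G4 = G3 XOR G1 = NOT a XOR (b OR d)

NOT a XOR (b OR d)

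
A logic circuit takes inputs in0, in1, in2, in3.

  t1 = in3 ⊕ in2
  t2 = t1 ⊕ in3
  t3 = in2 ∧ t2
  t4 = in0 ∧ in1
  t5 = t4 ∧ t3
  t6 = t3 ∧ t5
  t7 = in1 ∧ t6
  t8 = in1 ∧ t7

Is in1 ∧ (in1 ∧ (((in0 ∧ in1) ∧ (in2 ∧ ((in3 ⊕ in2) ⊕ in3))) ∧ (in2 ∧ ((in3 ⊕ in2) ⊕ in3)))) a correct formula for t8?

t1 = in3 ⊕ in2
t2 = t1 ⊕ in3 = (in3 ⊕ in2) ⊕ in3
t3 = in2 ∧ t2 = in2 ∧ ((in3 ⊕ in2) ⊕ in3)
t4 = in0 ∧ in1
t5 = t4 ∧ t3 = (in0 ∧ in1) ∧ (in2 ∧ ((in3 ⊕ in2) ⊕ in3))
t6 = t3 ∧ t5 = (in2 ∧ ((in3 ⊕ in2) ⊕ in3)) ∧ ((in0 ∧ in1) ∧ (in2 ∧ ((in3 ⊕ in2) ⊕ in3)))
t7 = in1 ∧ t6 = in1 ∧ ((in2 ∧ ((in3 ⊕ in2) ⊕ in3)) ∧ ((in0 ∧ in1) ∧ (in2 ∧ ((in3 ⊕ in2) ⊕ in3))))
t8 = in1 ∧ t7 = in1 ∧ (in1 ∧ ((in2 ∧ ((in3 ⊕ in2) ⊕ in3)) ∧ ((in0 ∧ in1) ∧ (in2 ∧ ((in3 ⊕ in2) ⊕ in3)))))
At in0=0, in1=0, in2=0, in3=0: circuit gives 0, formula gives 0.
At in0=1, in1=1, in2=1, in3=0: circuit gives 1, formula gives 1.
Agrees on all 16 inputs.

Yes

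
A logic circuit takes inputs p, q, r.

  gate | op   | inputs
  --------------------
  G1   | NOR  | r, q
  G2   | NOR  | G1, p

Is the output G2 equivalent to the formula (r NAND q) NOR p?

No

G1 = r NOR q
G2 = G1 NOR p = (r NOR q) NOR p
At p=0, q=0, r=1: circuit gives 1, formula gives 0.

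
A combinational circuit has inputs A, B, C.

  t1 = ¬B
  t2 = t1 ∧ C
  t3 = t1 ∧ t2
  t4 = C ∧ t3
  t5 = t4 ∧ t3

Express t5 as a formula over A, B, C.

(C ∧ (¬B ∧ (¬B ∧ C))) ∧ (¬B ∧ (¬B ∧ C))

t1 = ¬B
t2 = t1 ∧ C = ¬B ∧ C
t3 = t1 ∧ t2 = ¬B ∧ (¬B ∧ C)
t4 = C ∧ t3 = C ∧ (¬B ∧ (¬B ∧ C))
t5 = t4 ∧ t3 = (C ∧ (¬B ∧ (¬B ∧ C))) ∧ (¬B ∧ (¬B ∧ C))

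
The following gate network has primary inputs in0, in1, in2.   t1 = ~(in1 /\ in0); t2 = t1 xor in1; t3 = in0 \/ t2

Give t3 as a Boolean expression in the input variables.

in0 \/ ((~(in1 /\ in0)) xor in1)

t1 = ~(in1 /\ in0)
t2 = t1 xor in1 = (~(in1 /\ in0)) xor in1
t3 = in0 \/ t2 = in0 \/ ((~(in1 /\ in0)) xor in1)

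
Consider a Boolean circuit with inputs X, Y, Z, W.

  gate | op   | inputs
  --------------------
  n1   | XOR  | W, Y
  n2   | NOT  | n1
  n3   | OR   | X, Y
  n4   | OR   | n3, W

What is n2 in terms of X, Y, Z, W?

NOT (W XOR Y)

n1 = W XOR Y
n2 = NOT n1 = NOT (W XOR Y)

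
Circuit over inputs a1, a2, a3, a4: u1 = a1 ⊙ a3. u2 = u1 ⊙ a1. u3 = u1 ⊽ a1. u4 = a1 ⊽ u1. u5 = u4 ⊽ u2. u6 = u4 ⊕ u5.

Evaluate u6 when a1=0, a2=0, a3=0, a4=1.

1

u1 = 0 ⊙ 0 = 1
u2 = 1 ⊙ 0 = 0
u4 = 0 ⊽ 1 = 0
u5 = 0 ⊽ 0 = 1
u6 = 0 ⊕ 1 = 1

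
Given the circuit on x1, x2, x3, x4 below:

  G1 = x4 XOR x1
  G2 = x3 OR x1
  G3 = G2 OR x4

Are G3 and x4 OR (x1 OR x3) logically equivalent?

Yes

G2 = x3 OR x1
G3 = G2 OR x4 = (x3 OR x1) OR x4
At x1=0, x2=0, x3=0, x4=0: circuit gives 0, formula gives 0.
At x1=0, x2=0, x3=0, x4=1: circuit gives 1, formula gives 1.
Agrees on all 16 inputs.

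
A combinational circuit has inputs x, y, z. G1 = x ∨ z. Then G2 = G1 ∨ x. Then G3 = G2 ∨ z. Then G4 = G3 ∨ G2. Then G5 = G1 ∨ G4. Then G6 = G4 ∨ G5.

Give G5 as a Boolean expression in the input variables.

G1 = x ∨ z
G2 = G1 ∨ x = (x ∨ z) ∨ x
G3 = G2 ∨ z = ((x ∨ z) ∨ x) ∨ z
G4 = G3 ∨ G2 = (((x ∨ z) ∨ x) ∨ z) ∨ ((x ∨ z) ∨ x)
G5 = G1 ∨ G4 = (x ∨ z) ∨ ((((x ∨ z) ∨ x) ∨ z) ∨ ((x ∨ z) ∨ x))

(x ∨ z) ∨ ((((x ∨ z) ∨ x) ∨ z) ∨ ((x ∨ z) ∨ x))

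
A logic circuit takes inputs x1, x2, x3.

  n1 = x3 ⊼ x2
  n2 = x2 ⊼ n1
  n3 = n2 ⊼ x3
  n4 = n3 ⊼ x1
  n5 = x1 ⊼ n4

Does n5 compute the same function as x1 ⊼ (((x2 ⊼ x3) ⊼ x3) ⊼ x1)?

No

n1 = x3 ⊼ x2
n2 = x2 ⊼ n1 = x2 ⊼ (x3 ⊼ x2)
n3 = n2 ⊼ x3 = (x2 ⊼ (x3 ⊼ x2)) ⊼ x3
n4 = n3 ⊼ x1 = ((x2 ⊼ (x3 ⊼ x2)) ⊼ x3) ⊼ x1
n5 = x1 ⊼ n4 = x1 ⊼ (((x2 ⊼ (x3 ⊼ x2)) ⊼ x3) ⊼ x1)
At x1=1, x2=1, x3=1: circuit gives 0, formula gives 1.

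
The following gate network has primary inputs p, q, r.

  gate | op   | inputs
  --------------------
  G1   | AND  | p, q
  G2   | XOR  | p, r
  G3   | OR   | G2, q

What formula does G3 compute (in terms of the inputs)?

G2 = p XOR r
G3 = G2 OR q = (p XOR r) OR q

(p XOR r) OR q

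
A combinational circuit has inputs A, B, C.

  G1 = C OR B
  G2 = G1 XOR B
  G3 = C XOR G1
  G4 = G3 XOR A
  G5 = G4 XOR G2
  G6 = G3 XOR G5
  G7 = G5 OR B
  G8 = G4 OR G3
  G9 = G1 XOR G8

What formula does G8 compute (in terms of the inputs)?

G1 = C OR B
G3 = C XOR G1 = C XOR (C OR B)
G4 = G3 XOR A = (C XOR (C OR B)) XOR A
G8 = G4 OR G3 = ((C XOR (C OR B)) XOR A) OR (C XOR (C OR B))

((C XOR (C OR B)) XOR A) OR (C XOR (C OR B))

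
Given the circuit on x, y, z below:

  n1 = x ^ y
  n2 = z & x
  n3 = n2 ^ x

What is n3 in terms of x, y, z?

n2 = z & x
n3 = n2 ^ x = (z & x) ^ x

(z & x) ^ x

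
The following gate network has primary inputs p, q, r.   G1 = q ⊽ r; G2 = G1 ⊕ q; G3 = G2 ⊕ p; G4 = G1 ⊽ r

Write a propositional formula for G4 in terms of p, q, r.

G1 = q ⊽ r
G4 = G1 ⊽ r = (q ⊽ r) ⊽ r

(q ⊽ r) ⊽ r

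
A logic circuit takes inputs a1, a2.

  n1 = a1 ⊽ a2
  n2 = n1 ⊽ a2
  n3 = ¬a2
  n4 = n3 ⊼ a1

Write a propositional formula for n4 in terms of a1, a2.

n3 = ¬a2
n4 = n3 ⊼ a1 = ¬a2 ⊼ a1

¬a2 ⊼ a1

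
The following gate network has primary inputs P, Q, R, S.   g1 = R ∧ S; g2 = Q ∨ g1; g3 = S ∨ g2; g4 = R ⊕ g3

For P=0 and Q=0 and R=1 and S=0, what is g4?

1

g1 = 1 ∧ 0 = 0
g2 = 0 ∨ 0 = 0
g3 = 0 ∨ 0 = 0
g4 = 1 ⊕ 0 = 1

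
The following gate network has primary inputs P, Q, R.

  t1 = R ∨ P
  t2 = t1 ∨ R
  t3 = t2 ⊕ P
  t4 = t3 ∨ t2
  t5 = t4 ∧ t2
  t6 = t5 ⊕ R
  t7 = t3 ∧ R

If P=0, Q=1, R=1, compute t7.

t1 = 1 ∨ 0 = 1
t2 = 1 ∨ 1 = 1
t3 = 1 ⊕ 0 = 1
t7 = 1 ∧ 1 = 1

1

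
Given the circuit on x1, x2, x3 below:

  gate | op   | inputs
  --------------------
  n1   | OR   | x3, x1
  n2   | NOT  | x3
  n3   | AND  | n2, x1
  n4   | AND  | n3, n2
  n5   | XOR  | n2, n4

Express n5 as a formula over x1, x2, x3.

NOT x3 XOR ((NOT x3 AND x1) AND NOT x3)

n2 = NOT x3
n3 = n2 AND x1 = NOT x3 AND x1
n4 = n3 AND n2 = (NOT x3 AND x1) AND NOT x3
n5 = n2 XOR n4 = NOT x3 XOR ((NOT x3 AND x1) AND NOT x3)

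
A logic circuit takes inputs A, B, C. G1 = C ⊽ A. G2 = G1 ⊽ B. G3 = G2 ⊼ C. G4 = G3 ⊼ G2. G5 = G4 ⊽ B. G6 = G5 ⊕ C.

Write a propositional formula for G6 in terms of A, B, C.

G1 = C ⊽ A
G2 = G1 ⊽ B = (C ⊽ A) ⊽ B
G3 = G2 ⊼ C = ((C ⊽ A) ⊽ B) ⊼ C
G4 = G3 ⊼ G2 = (((C ⊽ A) ⊽ B) ⊼ C) ⊼ ((C ⊽ A) ⊽ B)
G5 = G4 ⊽ B = ((((C ⊽ A) ⊽ B) ⊼ C) ⊼ ((C ⊽ A) ⊽ B)) ⊽ B
G6 = G5 ⊕ C = (((((C ⊽ A) ⊽ B) ⊼ C) ⊼ ((C ⊽ A) ⊽ B)) ⊽ B) ⊕ C

(((((C ⊽ A) ⊽ B) ⊼ C) ⊼ ((C ⊽ A) ⊽ B)) ⊽ B) ⊕ C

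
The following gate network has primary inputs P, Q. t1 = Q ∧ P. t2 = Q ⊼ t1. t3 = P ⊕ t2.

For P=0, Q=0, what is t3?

t1 = 0 ∧ 0 = 0
t2 = 0 ⊼ 0 = 1
t3 = 0 ⊕ 1 = 1

1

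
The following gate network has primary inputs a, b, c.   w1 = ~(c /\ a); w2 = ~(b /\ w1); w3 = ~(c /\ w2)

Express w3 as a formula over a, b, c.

~(c /\ (~(b /\ (~(c /\ a)))))

w1 = ~(c /\ a)
w2 = ~(b /\ w1) = ~(b /\ (~(c /\ a)))
w3 = ~(c /\ w2) = ~(c /\ (~(b /\ (~(c /\ a)))))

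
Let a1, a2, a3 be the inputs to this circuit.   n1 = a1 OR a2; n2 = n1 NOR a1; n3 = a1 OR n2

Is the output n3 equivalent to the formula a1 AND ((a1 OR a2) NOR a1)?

n1 = a1 OR a2
n2 = n1 NOR a1 = (a1 OR a2) NOR a1
n3 = a1 OR n2 = a1 OR ((a1 OR a2) NOR a1)
At a1=0, a2=0, a3=0: circuit gives 1, formula gives 0.

No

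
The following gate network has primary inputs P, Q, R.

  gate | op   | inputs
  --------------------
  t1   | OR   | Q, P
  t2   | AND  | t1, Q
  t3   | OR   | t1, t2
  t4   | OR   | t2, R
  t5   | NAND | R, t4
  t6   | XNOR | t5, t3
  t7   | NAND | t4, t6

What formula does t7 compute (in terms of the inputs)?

(((Q OR P) AND Q) OR R) NAND ((R NAND (((Q OR P) AND Q) OR R)) XNOR ((Q OR P) OR ((Q OR P) AND Q)))

t1 = Q OR P
t2 = t1 AND Q = (Q OR P) AND Q
t3 = t1 OR t2 = (Q OR P) OR ((Q OR P) AND Q)
t4 = t2 OR R = ((Q OR P) AND Q) OR R
t5 = R NAND t4 = R NAND (((Q OR P) AND Q) OR R)
t6 = t5 XNOR t3 = (R NAND (((Q OR P) AND Q) OR R)) XNOR ((Q OR P) OR ((Q OR P) AND Q))
t7 = t4 NAND t6 = (((Q OR P) AND Q) OR R) NAND ((R NAND (((Q OR P) AND Q) OR R)) XNOR ((Q OR P) OR ((Q OR P) AND Q)))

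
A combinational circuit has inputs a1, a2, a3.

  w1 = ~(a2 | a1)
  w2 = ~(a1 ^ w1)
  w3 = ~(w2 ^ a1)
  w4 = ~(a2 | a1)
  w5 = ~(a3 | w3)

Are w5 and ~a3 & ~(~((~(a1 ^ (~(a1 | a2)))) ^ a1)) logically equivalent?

w1 = ~(a2 | a1)
w2 = ~(a1 ^ w1) = ~(a1 ^ (~(a2 | a1)))
w3 = ~(w2 ^ a1) = ~((~(a1 ^ (~(a2 | a1)))) ^ a1)
w5 = ~(a3 | w3) = ~(a3 | (~((~(a1 ^ (~(a2 | a1)))) ^ a1)))
At a1=0, a2=0, a3=0: circuit gives 0, formula gives 0.
At a1=0, a2=1, a3=0: circuit gives 1, formula gives 1.
Agrees on all 8 inputs.

Yes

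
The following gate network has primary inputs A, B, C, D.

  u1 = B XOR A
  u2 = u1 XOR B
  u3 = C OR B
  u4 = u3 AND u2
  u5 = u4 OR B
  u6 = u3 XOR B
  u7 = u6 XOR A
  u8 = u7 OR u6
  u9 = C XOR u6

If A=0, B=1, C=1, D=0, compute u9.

1

u3 = 1 OR 1 = 1
u6 = 1 XOR 1 = 0
u9 = 1 XOR 0 = 1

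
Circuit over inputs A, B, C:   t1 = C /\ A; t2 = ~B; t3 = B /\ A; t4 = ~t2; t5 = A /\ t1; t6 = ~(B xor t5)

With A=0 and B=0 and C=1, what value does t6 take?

t1 = 1 /\ 0 = 0
t5 = 0 /\ 0 = 0
t6 = ~(0 xor 0) = 1

1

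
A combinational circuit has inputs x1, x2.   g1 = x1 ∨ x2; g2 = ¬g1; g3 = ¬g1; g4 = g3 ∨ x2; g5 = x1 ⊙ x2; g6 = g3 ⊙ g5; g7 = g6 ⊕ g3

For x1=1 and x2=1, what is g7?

g1 = 1 ∨ 1 = 1
g3 = ¬1 = 0
g5 = 1 ⊙ 1 = 1
g6 = 0 ⊙ 1 = 0
g7 = 0 ⊕ 0 = 0

0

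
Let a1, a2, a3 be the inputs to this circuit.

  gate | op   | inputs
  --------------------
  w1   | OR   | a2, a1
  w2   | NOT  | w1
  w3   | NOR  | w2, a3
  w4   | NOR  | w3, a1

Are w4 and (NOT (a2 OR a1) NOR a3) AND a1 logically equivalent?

w1 = a2 OR a1
w2 = NOT w1 = NOT (a2 OR a1)
w3 = w2 NOR a3 = NOT (a2 OR a1) NOR a3
w4 = w3 NOR a1 = (NOT (a2 OR a1) NOR a3) NOR a1
At a1=0, a2=0, a3=0: circuit gives 1, formula gives 0.

No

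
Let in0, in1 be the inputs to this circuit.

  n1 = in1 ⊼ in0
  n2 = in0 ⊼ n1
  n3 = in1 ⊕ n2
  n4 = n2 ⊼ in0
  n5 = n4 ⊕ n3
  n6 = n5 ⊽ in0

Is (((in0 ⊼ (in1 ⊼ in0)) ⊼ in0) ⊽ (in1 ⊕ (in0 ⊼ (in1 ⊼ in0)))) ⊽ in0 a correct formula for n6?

n1 = in1 ⊼ in0
n2 = in0 ⊼ n1 = in0 ⊼ (in1 ⊼ in0)
n3 = in1 ⊕ n2 = in1 ⊕ (in0 ⊼ (in1 ⊼ in0))
n4 = n2 ⊼ in0 = (in0 ⊼ (in1 ⊼ in0)) ⊼ in0
n5 = n4 ⊕ n3 = ((in0 ⊼ (in1 ⊼ in0)) ⊼ in0) ⊕ (in1 ⊕ (in0 ⊼ (in1 ⊼ in0)))
n6 = n5 ⊽ in0 = (((in0 ⊼ (in1 ⊼ in0)) ⊼ in0) ⊕ (in1 ⊕ (in0 ⊼ (in1 ⊼ in0)))) ⊽ in0
At in0=0, in1=1: circuit gives 0, formula gives 1.

No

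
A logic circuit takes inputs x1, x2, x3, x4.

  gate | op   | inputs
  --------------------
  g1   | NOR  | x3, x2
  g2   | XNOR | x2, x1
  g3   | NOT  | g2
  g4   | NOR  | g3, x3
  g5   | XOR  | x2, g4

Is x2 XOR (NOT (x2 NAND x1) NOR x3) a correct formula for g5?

No

g2 = x2 XNOR x1
g3 = NOT g2 = NOT (x2 XNOR x1)
g4 = g3 NOR x3 = NOT (x2 XNOR x1) NOR x3
g5 = x2 XOR g4 = x2 XOR (NOT (x2 XNOR x1) NOR x3)
At x1=0, x2=1, x3=0, x4=0: circuit gives 1, formula gives 0.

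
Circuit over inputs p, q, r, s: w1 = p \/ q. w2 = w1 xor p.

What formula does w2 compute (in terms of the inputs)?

(p \/ q) xor p

w1 = p \/ q
w2 = w1 xor p = (p \/ q) xor p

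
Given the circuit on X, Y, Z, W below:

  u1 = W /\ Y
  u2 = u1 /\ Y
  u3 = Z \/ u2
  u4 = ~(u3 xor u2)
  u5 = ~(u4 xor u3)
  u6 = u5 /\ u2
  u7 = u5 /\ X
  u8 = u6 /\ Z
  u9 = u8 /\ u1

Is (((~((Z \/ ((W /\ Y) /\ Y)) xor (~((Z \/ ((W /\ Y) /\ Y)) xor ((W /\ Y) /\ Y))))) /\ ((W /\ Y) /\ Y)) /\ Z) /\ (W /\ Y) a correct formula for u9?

u1 = W /\ Y
u2 = u1 /\ Y = (W /\ Y) /\ Y
u3 = Z \/ u2 = Z \/ ((W /\ Y) /\ Y)
u4 = ~(u3 xor u2) = ~((Z \/ ((W /\ Y) /\ Y)) xor ((W /\ Y) /\ Y))
u5 = ~(u4 xor u3) = ~((~((Z \/ ((W /\ Y) /\ Y)) xor ((W /\ Y) /\ Y))) xor (Z \/ ((W /\ Y) /\ Y)))
u6 = u5 /\ u2 = (~((~((Z \/ ((W /\ Y) /\ Y)) xor ((W /\ Y) /\ Y))) xor (Z \/ ((W /\ Y) /\ Y)))) /\ ((W /\ Y) /\ Y)
u8 = u6 /\ Z = ((~((~((Z \/ ((W /\ Y) /\ Y)) xor ((W /\ Y) /\ Y))) xor (Z \/ ((W /\ Y) /\ Y)))) /\ ((W /\ Y) /\ Y)) /\ Z
u9 = u8 /\ u1 = (((~((~((Z \/ ((W /\ Y) /\ Y)) xor ((W /\ Y) /\ Y))) xor (Z \/ ((W /\ Y) /\ Y)))) /\ ((W /\ Y) /\ Y)) /\ Z) /\ (W /\ Y)
At X=0, Y=0, Z=0, W=0: circuit gives 0, formula gives 0.
At X=0, Y=1, Z=1, W=1: circuit gives 1, formula gives 1.
Agrees on all 16 inputs.

Yes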